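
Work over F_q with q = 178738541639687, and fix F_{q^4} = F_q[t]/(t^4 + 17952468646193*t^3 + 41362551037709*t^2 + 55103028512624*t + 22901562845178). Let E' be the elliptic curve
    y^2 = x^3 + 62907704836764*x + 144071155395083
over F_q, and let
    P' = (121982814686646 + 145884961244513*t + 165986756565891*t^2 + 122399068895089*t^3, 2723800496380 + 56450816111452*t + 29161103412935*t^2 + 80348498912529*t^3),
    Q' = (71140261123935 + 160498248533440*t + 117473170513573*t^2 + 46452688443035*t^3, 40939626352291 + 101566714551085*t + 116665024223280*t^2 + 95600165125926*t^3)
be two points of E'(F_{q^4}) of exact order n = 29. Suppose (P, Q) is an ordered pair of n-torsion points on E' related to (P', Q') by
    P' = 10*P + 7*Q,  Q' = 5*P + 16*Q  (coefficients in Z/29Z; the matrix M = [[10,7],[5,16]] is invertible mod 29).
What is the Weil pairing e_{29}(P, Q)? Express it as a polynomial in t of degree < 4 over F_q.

Since e_{29}(P,P)=e_{29}(Q,Q)=1 and e_{29}(Q,P)=e_{29}(P,Q)^{-1}, expanding e_{29}(10*P + 7*Q,5*P + 16*Q) leaves e(P,Q)^det(M).
10*16 - 7*5 = 125; reduced mod 29: det = 9, inverse 13.
Double-and-add over 11101: 5-1 doublings, 4-1 additions; each step l_{T,T}/v_{2T} or l_{T,P'}/v at Q'+S for random S.
Result: e(P',Q') = 40267339567634 + 62309190531370*t + 155839828093663*t^2 + 8012909176596*t^3.
Finally e_{29}(P,Q) = 28247515941621 + 163110715506869*t + 136847069544424*t^2 + 127917076687552*t^3.

28247515941621 + 163110715506869*t + 136847069544424*t^2 + 127917076687552*t^3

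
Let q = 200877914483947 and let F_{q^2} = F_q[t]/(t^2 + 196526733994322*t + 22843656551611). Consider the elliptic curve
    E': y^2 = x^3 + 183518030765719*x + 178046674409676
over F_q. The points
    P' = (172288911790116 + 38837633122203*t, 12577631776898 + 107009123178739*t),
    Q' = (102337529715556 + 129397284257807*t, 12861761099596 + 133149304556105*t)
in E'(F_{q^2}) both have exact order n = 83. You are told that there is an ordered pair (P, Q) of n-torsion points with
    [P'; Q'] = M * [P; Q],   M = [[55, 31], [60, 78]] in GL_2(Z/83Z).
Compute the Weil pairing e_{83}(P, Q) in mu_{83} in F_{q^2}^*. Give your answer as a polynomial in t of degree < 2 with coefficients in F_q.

Alternating bilinearity on E[83] (values in mu_{83} in F_{200877914483947^2}) gives e(P',Q') = e(P,Q)^det(M).
So e_{83}(P,Q) = e_{83}(P',Q')^{65}, since 23*65 = 1 mod 83.
7-bit Miller (1010011) on E'/F_{200877914483947} with a'=183518030765719, b'=178046674409676: accumulate tangent/chord ratios at Q'+S and P'+S'.
The quotient is 126050699807288 + 15496089003901*t.
(126050699807288 + 15496089003901*t)^{65} mod (200877914483947,f) = 163223265348500 + 93754181422342*t.

163223265348500 + 93754181422342*t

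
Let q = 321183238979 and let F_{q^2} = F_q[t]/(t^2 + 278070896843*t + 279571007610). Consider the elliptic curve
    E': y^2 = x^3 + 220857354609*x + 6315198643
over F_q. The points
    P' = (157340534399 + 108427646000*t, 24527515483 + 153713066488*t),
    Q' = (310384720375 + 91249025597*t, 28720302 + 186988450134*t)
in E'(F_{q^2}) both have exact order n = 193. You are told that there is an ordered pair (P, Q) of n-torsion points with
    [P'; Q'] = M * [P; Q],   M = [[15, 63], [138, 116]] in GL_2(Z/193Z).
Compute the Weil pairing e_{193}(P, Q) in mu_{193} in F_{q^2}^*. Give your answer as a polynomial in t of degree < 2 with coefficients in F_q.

56756268224 + 27517588229*t

e_{193} is bilinear + alternating on E[193], so e_{193}(15*P + 63*Q, 138*P + 116*Q) = e_{193}(P,Q)^(15*116-63*138).
15*116 - 63*138 = -6954; reduced mod 193: det = 187, inverse 32.
8-bit Miller (11000001) on E'/F_{321183238979} with a'=220857354609, b'=6315198643: accumulate tangent/chord ratios at Q'+S and P'+S'.
The quotient is 26307709640 + 281044710396*t.
Finally e_{193}(P,Q) = 56756268224 + 27517588229*t.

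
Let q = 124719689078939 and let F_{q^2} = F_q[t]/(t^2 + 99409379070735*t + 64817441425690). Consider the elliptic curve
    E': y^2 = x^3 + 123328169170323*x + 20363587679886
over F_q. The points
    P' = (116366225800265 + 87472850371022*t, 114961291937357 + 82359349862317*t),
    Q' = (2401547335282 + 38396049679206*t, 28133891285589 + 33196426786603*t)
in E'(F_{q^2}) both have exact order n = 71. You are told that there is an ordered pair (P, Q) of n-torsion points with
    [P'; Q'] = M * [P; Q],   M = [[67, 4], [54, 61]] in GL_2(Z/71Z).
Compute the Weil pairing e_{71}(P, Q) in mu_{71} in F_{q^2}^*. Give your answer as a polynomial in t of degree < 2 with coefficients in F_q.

Alternating bilinearity on E[71] (values in mu_{71} in F_{124719689078939^2}) gives e(P',Q') = e(P,Q)^det(M).
det(M) mod 71 = 37; its inverse in (Z/71)^* is 48 (check: 37*48 mod 71 = 1).
Build f_{71,P'} and f_{71,Q'} via the 7-bit ladder of 71=1000111_2; evaluate at shifted divisors; quotient in F_{124719689078939^2}.
Miller gives e_{71}(P',Q') = 14022183409214 + 55452399162684*t in F_{124719689078939^2}.
Thus e_{71}(P,Q) = 104483348518970 + 101909107498319*t.

104483348518970 + 101909107498319*t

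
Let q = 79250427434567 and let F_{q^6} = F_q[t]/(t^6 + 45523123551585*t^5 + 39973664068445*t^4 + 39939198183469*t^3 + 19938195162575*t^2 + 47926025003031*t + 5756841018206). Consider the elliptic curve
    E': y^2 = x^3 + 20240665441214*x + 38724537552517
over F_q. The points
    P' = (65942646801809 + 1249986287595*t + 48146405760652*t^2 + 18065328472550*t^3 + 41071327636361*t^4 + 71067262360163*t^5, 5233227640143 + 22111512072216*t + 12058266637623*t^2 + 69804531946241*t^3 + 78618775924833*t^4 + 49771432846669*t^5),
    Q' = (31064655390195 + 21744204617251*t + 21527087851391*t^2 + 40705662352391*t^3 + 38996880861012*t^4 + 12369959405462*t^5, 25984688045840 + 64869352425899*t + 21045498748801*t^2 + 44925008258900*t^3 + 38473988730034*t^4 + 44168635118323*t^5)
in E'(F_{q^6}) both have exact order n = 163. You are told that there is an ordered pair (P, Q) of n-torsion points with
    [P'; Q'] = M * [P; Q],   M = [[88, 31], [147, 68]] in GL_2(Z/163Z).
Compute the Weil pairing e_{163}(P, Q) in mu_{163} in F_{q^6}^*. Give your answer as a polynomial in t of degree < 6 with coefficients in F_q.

37392165698963 + 68421314470517*t + 15092170147608*t^2 + 16679202521099*t^3 + 15633111806104*t^4 + 9224604363662*t^5

Alternating bilinearity on E[163] (values in mu_{163} in F_{79250427434567^6}) gives e(P',Q') = e(P,Q)^det(M).
det(M) mod 163 = 123; its inverse in (Z/163)^* is 110 (check: 123*110 mod 163 = 1).
Run Miller on y^2=x^3+20240665441214*x+38724537552517 over F_{79250427434567}: ladder 10100011 (8 bits); e = f_P(D_Q)/f_Q(D_P).
e_{163}(P',Q') = 61592046864442 + 44230645277361*t + 51941104181015*t^2 + 17972277640836*t^3 + 40604667700380*t^4 + 27390301659181*t^5.
Finally e_{163}(P,Q) = 37392165698963 + 68421314470517*t + 15092170147608*t^2 + 16679202521099*t^3 + 15633111806104*t^4 + 9224604363662*t^5.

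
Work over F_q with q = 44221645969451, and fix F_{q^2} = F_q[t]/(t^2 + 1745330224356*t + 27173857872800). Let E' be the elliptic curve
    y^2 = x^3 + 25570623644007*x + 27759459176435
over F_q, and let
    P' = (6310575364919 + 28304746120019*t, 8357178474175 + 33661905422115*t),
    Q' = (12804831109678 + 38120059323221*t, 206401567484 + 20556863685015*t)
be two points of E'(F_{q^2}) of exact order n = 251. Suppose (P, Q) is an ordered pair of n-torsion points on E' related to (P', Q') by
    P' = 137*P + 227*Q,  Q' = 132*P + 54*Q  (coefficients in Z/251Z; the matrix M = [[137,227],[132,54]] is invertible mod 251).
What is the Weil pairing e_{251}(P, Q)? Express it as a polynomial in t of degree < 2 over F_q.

19984767218382 + 10863660405511*t

Alternating bilinearity on E[251] (values in mu_{251} in F_{44221645969451^2}) gives e(P',Q') = e(P,Q)^det(M).
Hence e(P,Q) = e(P',Q')^{136} where 136 = 24^{-1} mod 251.
8-bit Miller (11111011) on E'/F_{44221645969451} with a'=25570623644007, b'=27759459176435: accumulate tangent/chord ratios at Q'+S and P'+S'.
So e_{251}(P',Q') = 5918595771449 + 42308911359913*t.
Thus e_{251}(P,Q) = 19984767218382 + 10863660405511*t.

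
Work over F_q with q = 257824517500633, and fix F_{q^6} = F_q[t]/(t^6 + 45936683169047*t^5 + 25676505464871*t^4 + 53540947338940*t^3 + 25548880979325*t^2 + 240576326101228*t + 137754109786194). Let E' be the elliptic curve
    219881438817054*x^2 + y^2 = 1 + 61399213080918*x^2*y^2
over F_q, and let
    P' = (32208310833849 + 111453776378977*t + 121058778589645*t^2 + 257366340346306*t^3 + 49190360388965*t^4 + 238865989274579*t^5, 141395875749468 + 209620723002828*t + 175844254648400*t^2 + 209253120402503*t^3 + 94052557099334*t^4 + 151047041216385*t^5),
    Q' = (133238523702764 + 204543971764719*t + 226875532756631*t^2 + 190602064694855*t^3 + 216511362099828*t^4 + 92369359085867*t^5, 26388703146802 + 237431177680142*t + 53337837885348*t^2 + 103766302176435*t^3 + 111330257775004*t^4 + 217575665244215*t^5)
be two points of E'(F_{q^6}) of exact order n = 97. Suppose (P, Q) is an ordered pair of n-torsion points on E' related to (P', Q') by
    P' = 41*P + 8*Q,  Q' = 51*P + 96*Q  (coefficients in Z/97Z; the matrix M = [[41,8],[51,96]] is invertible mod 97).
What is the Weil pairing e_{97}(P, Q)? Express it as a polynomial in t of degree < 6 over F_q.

172866602709899 + 4867748591120*t + 66163171924479*t^2 + 130899409699626*t^3 + 68147096353525*t^4 + 231772009606180*t^5

The 97-Weil pairing on E[97] over F_{257824517500633} is alternating-bilinear: e_{97}(P',Q') = e_{97}(P,Q)^det(M).
So e_{97}(P,Q) = e_{97}(P',Q')^{62}, since 36*62 = 1 mod 97.
Map (x,y)_Ed via u=(1+y)/(1-y), v=(1+y)/((1-y)x) to Montgomery A=205695487133859,B=13354956686694; then to (a',b')=(66345662236760,116857224413220).
Run Miller on y^2=x^3+66345662236760*x+116857224413220 over F_{257824517500633}: ladder 1100001 (7 bits); e = f_P(D_Q)/f_Q(D_P).
Miller gives e_{97}(P',Q') = 983739125024 + 218112567405624*t + 30568900515306*t^2 + 174331932587244*t^3 + 113550847407945*t^4 + 212397840102931*t^5 in F_{257824517500633^6}.
Thus e_{97}(P,Q) = 172866602709899 + 4867748591120*t + 66163171924479*t^2 + 130899409699626*t^3 + 68147096353525*t^4 + 231772009606180*t^5.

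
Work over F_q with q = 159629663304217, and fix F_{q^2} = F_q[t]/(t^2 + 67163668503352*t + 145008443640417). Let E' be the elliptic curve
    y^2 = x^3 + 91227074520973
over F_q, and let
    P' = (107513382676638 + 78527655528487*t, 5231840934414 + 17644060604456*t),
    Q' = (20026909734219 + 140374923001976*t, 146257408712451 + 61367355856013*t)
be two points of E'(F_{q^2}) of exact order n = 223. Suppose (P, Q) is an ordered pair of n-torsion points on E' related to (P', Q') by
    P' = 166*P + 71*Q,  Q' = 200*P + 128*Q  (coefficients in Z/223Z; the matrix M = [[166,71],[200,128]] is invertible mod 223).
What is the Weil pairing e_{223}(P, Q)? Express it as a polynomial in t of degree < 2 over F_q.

Under M = [[166,71],[200,128]] in GL_2(Z/223), e_{223}(P',Q') = e_{223}(P,Q)^(166*128-71*200 mod 223).
166*128 - 71*200 = 7048; reduced mod 223: det = 135, inverse 38.
Double-and-add over 11011111: 8-1 doublings, 7-1 additions; each step l_{T,T}/v_{2T} or l_{T,P'}/v at Q'+S for random S.
f_P(D_Q)/f_Q(D_P) = 78367568001854 + 7522938567586*t.
Finally e_{223}(P,Q) = 5681740442265 + 113196478440160*t.

5681740442265 + 113196478440160*t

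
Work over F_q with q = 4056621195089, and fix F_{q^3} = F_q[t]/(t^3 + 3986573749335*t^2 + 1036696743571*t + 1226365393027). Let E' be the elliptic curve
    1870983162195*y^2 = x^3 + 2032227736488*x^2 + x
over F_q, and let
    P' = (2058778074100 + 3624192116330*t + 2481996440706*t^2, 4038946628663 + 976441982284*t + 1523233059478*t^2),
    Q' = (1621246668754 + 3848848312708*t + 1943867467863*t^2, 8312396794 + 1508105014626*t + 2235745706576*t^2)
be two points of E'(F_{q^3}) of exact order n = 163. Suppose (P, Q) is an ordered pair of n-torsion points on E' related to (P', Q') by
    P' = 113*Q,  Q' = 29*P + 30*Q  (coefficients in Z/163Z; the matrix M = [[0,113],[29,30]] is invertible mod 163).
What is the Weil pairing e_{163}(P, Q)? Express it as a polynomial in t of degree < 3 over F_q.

The 163-Weil pairing on E[163] over F_{4056621195089} is alternating-bilinear: e_{163}(P',Q') = e_{163}(P,Q)^det(M).
So e_{163}(P,Q) = e_{163}(P',Q')^{115}, since 146*115 = 1 mod 163.
Set x_W=198269276415*u+8318271891, y_W=198269276415*v; then E': y_W^2=x_W^3+3566729658381*x_W+2595896246997.
Build f_{163,P'} and f_{163,Q'} via the 8-bit ladder of 163=10100011_2; evaluate at shifted divisors; quotient in F_{4056621195089^3}.
The quotient is 1555488740668 + 2629748036325*t + 561171332571*t^2.
e_{163}(P,Q) = (1555488740668 + 2629748036325*t + 561171332571*t^2)^{115} = 3581538571503 + 3316029718954*t + 1501717645298*t^2.

3581538571503 + 3316029718954*t + 1501717645298*t^2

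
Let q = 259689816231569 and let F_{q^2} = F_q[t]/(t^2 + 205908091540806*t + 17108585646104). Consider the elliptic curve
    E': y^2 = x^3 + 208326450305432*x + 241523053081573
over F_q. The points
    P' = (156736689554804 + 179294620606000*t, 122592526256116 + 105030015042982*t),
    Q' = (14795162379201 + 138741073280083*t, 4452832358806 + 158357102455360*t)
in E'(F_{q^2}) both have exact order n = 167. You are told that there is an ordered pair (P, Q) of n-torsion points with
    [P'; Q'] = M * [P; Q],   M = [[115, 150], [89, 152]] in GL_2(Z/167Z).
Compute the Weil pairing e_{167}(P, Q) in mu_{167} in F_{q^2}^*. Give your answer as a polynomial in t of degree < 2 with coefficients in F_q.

174976076308632 + 67312782074706*t

e_{167}(aP+bQ,cP+dQ) = e_{167}(P,Q)^(ad-bc); with (a,b,c,d)=(115,150,89,152) this gives the det-167 law.
Hence e(P,Q) = e(P',Q')^{141} where 141 = 122^{-1} mod 167.
Double-and-add over 10100111: 8-1 doublings, 5-1 additions; each step l_{T,T}/v_{2T} or l_{T,P'}/v at Q'+S for random S.
Result: e(P',Q') = 128137999847796 + 39455841776015*t.
Raise to 141: e(P,Q) = 174976076308632 + 67312782074706*t in mu_{167}.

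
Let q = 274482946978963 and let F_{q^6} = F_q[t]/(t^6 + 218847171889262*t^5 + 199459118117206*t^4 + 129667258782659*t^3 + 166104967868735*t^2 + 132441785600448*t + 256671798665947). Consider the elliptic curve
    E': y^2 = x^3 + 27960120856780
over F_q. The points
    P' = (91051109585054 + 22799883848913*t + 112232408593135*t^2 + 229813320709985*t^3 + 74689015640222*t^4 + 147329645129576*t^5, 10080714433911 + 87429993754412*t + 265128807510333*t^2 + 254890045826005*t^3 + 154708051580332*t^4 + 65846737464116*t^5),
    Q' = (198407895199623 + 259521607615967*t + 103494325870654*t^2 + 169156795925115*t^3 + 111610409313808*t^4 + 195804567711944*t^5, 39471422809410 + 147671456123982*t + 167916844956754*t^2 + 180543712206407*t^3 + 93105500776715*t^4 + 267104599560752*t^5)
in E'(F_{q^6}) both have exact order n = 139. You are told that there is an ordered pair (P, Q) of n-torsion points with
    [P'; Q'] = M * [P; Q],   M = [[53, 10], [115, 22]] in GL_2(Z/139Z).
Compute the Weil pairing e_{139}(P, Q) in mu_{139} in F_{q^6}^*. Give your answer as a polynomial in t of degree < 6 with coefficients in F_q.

Alternating bilinearity on E[139] (values in mu_{139} in F_{274482946978963^6}) gives e(P',Q') = e(P,Q)^det(M).
det M = 53*22 - 10*115 = 16 = 16 (mod 139); 16^{-1} = 113 (mod 139).
Run Miller on y^2=x^3+27960120856780 over F_{274482946978963}: ladder 10001011 (8 bits); e = f_P(D_Q)/f_Q(D_P).
Miller gives e_{139}(P',Q') = 72196453317661 + 56510297920650*t + 111038139349578*t^2 + 19296945412395*t^3 + 83701914785757*t^4 + 169167470059375*t^5 in F_{274482946978963^6}.
(72196453317661 + 56510297920650*t + 111038139349578*t^2 + 19296945412395*t^3 + 83701914785757*t^4 + 169167470059375*t^5)^{113} mod (274482946978963,f) = 49772397025444 + 24161658521061*t + 234745093468471*t^2 + 127673382307558*t^3 + 68260522328729*t^4 + 167314565900130*t^5.

49772397025444 + 24161658521061*t + 234745093468471*t^2 + 127673382307558*t^3 + 68260522328729*t^4 + 167314565900130*t^5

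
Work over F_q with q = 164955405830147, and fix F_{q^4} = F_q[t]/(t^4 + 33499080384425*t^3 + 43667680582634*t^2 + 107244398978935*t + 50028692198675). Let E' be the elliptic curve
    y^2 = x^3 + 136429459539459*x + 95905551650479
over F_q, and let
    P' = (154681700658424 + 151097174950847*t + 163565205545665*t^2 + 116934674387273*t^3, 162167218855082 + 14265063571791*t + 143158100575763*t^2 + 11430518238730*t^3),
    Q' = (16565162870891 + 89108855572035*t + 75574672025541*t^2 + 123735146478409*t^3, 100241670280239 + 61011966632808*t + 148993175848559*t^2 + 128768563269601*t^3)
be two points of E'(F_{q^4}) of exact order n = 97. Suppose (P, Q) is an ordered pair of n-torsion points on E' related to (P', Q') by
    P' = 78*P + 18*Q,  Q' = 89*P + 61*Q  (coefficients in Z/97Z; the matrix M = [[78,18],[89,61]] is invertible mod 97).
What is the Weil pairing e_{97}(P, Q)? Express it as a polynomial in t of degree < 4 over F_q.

e_{97} is bilinear + alternating on E[97], so e_{97}(78*P + 18*Q, 89*P + 61*Q) = e_{97}(P,Q)^(78*61-18*89).
det(M) mod 97 = 52; its inverse in (Z/97)^* is 28 (check: 52*28 mod 97 = 1).
Run Miller on y^2=x^3+136429459539459*x+95905551650479 over F_{164955405830147}: ladder 1100001 (7 bits); e = f_P(D_Q)/f_Q(D_P).
So e_{97}(P',Q') = 27274794498567 + 42202272411621*t + 10991660747436*t^2 + 138877958939542*t^3.
Hence e(P,Q) = 100759633854995 + 145092045674063*t + 133981168090943*t^2 + 125818590527627*t^3 in F_{164955405830147^4}^*.

100759633854995 + 145092045674063*t + 133981168090943*t^2 + 125818590527627*t^3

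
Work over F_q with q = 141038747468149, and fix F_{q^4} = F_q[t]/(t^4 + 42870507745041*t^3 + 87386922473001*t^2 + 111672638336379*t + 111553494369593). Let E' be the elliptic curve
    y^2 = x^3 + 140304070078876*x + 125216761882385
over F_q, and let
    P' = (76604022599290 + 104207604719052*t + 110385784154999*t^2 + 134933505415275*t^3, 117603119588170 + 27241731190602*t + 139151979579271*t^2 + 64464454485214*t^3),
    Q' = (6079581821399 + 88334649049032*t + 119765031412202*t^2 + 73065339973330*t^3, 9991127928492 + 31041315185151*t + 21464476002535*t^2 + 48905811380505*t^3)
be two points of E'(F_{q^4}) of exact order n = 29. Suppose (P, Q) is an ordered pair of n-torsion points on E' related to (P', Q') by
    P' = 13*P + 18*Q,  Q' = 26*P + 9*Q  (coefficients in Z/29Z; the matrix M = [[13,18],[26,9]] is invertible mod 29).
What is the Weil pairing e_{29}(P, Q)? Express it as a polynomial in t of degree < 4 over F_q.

30212349977639 + 71951957897343*t + 7873714789354*t^2 + 134488679229671*t^3

Alternating bilinearity on E[29] (values in mu_{29} in F_{141038747468149^4}) gives e(P',Q') = e(P,Q)^det(M).
det(M) mod 29 = 26; its inverse in (Z/29)^* is 19 (check: 26*19 mod 29 = 1).
n = 29 = (11101)_2 (5 bits, wt 4); accumulate f_{29,P'}(Q'+S)/f_{29,P'}(S) along the 4-step ladder.
f_P(D_Q)/f_Q(D_P) = 14298064403763 + 41625475418260*t + 114548879591991*t^2 + 27420803842983*t^3.
(14298064403763 + 41625475418260*t + 114548879591991*t^2 + 27420803842983*t^3)^{19} mod (141038747468149,f) = 30212349977639 + 71951957897343*t + 7873714789354*t^2 + 134488679229671*t^3.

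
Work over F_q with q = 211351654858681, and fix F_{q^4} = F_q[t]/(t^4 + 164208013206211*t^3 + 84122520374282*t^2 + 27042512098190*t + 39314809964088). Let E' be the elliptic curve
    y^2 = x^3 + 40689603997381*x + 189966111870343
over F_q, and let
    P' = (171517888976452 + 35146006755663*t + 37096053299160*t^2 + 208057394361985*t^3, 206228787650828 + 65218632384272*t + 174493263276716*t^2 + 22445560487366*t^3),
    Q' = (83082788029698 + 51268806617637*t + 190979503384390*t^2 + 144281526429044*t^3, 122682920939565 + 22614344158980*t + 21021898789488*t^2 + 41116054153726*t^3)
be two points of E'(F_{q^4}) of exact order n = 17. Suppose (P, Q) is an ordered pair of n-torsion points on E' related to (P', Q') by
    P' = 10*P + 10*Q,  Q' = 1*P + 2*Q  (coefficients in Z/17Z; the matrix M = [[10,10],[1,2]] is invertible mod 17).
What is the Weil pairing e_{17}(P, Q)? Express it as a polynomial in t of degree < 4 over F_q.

70463958240787 + 150050540594608*t + 82512931920419*t^2 + 115946541910330*t^3

Under M = [[10,10],[1,2]] in GL_2(Z/17), e_{17}(P',Q') = e_{17}(P,Q)^(10*2-10*1 mod 17).
det(M) mod 17 = 10; its inverse in (Z/17)^* is 12 (check: 10*12 mod 17 = 1).
5-bit Miller (10001) on E'/F_{211351654858681} with a'=40689603997381, b'=189966111870343: accumulate tangent/chord ratios at Q'+S and P'+S'.
The quotient is 40593130306872 + 33820337912951*t + 4675800836108*t^2 + 190494159597030*t^3.
e_{17}(P,Q) = (40593130306872 + 33820337912951*t + 4675800836108*t^2 + 190494159597030*t^3)^{12} = 70463958240787 + 150050540594608*t + 82512931920419*t^2 + 115946541910330*t^3.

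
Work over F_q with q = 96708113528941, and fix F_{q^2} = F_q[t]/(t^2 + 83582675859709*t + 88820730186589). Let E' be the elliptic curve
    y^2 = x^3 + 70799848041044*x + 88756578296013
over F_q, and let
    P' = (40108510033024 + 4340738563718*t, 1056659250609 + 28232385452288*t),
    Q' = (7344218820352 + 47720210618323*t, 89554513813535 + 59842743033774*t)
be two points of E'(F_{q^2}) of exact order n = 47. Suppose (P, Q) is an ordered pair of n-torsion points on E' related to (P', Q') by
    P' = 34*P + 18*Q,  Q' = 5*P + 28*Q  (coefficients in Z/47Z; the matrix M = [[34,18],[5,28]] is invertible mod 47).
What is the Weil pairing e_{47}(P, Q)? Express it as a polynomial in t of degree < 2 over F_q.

Since e_{47}(P,P)=e_{47}(Q,Q)=1 and e_{47}(Q,P)=e_{47}(P,Q)^{-1}, expanding e_{47}(34*P + 18*Q,5*P + 28*Q) leaves e(P,Q)^det(M).
Hence e(P,Q) = e(P',Q')^{3} where 3 = 16^{-1} mod 47.
6-bit Miller (101111) on E'/F_{96708113528941} with a'=70799848041044, b'=88756578296013: accumulate tangent/chord ratios at Q'+S and P'+S'.
f_P(D_Q)/f_Q(D_P) = 41619864147430 + 47641371117765*t.
Finally e_{47}(P,Q) = 76726482632234 + 52860544186021*t.

76726482632234 + 52860544186021*t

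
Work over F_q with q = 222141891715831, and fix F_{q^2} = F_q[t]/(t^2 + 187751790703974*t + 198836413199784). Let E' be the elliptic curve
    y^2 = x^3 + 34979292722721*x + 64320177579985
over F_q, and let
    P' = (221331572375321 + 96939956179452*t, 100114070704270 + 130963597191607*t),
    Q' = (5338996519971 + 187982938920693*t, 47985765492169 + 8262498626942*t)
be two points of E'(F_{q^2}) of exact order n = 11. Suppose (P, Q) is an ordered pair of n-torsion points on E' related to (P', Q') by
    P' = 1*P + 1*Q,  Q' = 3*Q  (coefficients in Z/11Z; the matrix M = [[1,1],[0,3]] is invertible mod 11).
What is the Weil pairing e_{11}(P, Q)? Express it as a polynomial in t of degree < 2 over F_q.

151576464284926 + 88177486057565*t

The 11-Weil pairing on E[11] over F_{222141891715831} is alternating-bilinear: e_{11}(P',Q') = e_{11}(P,Q)^det(M).
So e_{11}(P,Q) = e_{11}(P',Q')^{4}, since 3*4 = 1 mod 11.
Miller loop for e_{11} over F_{222141891715831^2}: bits of 11 = 1011; 3 double steps + 2 add steps, l/v at each.
So e_{11}(P',Q') = 164075970533739 + 82211435232715*t.
Finally e_{11}(P,Q) = 151576464284926 + 88177486057565*t.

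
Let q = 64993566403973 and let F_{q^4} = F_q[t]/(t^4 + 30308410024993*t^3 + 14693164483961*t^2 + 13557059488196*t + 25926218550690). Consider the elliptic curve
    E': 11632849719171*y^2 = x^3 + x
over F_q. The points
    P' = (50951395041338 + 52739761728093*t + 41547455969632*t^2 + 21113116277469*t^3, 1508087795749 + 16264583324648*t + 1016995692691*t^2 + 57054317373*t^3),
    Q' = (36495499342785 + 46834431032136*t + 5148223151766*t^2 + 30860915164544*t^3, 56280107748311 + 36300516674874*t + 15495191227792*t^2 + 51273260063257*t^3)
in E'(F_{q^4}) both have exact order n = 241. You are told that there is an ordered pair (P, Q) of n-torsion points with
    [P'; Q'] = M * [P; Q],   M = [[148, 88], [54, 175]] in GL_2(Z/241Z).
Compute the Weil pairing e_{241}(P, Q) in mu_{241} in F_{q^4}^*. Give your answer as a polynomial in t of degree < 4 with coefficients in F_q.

21271895020550 + 31773935689206*t + 27218221094026*t^2 + 11344954397256*t^3

e_{241} is bilinear + alternating on E[241], so e_{241}(148*P + 88*Q, 54*P + 175*Q) = e_{241}(P,Q)^(148*175-88*54).
148*175 - 88*54 = 21148; reduced mod 241: det = 181, inverse 4.
(x,y)|->(24687273150763x,24687273150763y) sends E' to y^2=x^3+37382733011318*x.
Double-and-add over 11110001: 8-1 doublings, 5-1 additions; each step l_{T,T}/v_{2T} or l_{T,P'}/v at Q'+S for random S.
So e_{241}(P',Q') = 62213576172260 + 36727782769377*t + 58096400364829*t^2 + 54043750976872*t^3.
Finally e_{241}(P,Q) = 21271895020550 + 31773935689206*t + 27218221094026*t^2 + 11344954397256*t^3.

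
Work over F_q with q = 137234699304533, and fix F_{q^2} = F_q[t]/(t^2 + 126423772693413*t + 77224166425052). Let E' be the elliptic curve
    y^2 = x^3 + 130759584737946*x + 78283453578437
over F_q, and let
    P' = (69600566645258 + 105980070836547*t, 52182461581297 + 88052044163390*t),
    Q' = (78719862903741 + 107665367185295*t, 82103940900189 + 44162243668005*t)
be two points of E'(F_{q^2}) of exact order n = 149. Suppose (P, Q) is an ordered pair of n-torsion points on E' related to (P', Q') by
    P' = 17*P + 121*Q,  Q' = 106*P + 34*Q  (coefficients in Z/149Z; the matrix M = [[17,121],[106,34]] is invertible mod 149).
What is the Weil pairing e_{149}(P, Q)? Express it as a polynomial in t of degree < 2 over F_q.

14655455801042 + 12320960747442*t

Under M = [[17,121],[106,34]] in GL_2(Z/149), e_{149}(P',Q') = e_{149}(P,Q)^(17*34-121*106 mod 149).
Inverting 119 mod 149: 144. Thus e_{149}(P,Q) = e(P',Q')^{144}.
Miller loop for e_{149} over F_{137234699304533^2}: bits of 149 = 10010101; 7 double steps + 3 add steps, l/v at each.
f_P(D_Q)/f_Q(D_P) = 67466206439548 + 130052618820885*t.
Hence e(P,Q) = 14655455801042 + 12320960747442*t in F_{137234699304533^2}^*.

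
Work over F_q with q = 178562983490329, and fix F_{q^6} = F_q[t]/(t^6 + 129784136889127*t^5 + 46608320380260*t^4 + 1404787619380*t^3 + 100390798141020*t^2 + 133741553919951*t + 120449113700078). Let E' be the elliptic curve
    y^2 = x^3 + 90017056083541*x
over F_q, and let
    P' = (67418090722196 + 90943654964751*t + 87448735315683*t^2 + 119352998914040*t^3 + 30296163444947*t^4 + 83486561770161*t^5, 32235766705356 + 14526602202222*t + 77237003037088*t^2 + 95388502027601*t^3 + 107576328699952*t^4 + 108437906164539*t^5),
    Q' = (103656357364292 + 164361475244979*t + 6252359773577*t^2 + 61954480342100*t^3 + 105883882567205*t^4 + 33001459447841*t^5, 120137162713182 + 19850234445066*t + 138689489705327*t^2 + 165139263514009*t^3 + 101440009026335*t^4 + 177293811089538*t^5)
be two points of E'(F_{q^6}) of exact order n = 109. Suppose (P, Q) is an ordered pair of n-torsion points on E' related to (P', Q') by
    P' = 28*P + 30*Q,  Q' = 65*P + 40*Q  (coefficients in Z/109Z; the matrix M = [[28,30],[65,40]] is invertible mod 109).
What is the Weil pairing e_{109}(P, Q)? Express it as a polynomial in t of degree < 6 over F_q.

9254426788739 + 109014921695074*t + 98286307599869*t^2 + 260564945110*t^3 + 133789084559325*t^4 + 17370376860079*t^5

e_{109} is bilinear + alternating on E[109], so e_{109}(28*P + 30*Q, 65*P + 40*Q) = e_{109}(P,Q)^(28*40-30*65).
28*40 - 30*65 = -830; reduced mod 109: det = 42, inverse 13.
Run Miller on y^2=x^3+90017056083541*x over F_{178562983490329}: ladder 1101101 (7 bits); e = f_P(D_Q)/f_Q(D_P).
So e_{109}(P',Q') = 153442631299507 + 122619283805110*t + 423221973451*t^2 + 68355858992697*t^3 + 1714413027591*t^4 + 117565796587127*t^5.
Finally e_{109}(P,Q) = 9254426788739 + 109014921695074*t + 98286307599869*t^2 + 260564945110*t^3 + 133789084559325*t^4 + 17370376860079*t^5.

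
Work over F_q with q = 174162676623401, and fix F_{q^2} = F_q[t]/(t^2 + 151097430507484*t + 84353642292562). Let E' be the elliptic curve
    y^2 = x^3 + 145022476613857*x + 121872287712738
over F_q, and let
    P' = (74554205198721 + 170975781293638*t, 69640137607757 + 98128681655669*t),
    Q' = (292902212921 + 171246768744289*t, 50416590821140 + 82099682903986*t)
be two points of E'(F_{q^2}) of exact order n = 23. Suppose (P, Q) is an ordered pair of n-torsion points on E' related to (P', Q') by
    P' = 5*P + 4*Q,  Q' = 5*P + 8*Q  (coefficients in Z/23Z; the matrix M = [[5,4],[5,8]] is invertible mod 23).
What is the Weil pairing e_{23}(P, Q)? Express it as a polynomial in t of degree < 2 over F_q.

Alternating bilinearity on E[23] (values in mu_{23} in F_{174162676623401^2}) gives e(P',Q') = e(P,Q)^det(M).
det(M) mod 23 = 20; its inverse in (Z/23)^* is 15 (check: 20*15 mod 23 = 1).
Miller loop for e_{23} over F_{174162676623401^2}: bits of 23 = 10111; 4 double steps + 3 add steps, l/v at each.
e_{23}(P',Q') = 133406092367339 + 19743606140533*t.
Thus e_{23}(P,Q) = 152217198699722 + 128945066188356*t.

152217198699722 + 128945066188356*t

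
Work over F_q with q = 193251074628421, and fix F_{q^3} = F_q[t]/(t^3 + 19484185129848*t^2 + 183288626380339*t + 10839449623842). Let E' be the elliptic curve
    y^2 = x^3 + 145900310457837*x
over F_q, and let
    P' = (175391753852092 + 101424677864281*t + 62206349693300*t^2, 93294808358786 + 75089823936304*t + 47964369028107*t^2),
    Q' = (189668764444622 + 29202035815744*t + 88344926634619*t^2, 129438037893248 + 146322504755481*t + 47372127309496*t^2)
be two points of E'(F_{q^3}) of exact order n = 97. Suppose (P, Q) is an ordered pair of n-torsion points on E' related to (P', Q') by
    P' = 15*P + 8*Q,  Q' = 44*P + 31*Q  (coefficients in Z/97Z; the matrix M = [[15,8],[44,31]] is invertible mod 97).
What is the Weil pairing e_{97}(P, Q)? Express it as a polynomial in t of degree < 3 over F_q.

101221889977746 + 31548614445723*t + 189636747757011*t^2

The 97-Weil pairing on E[97] over F_{193251074628421} is alternating-bilinear: e_{97}(P',Q') = e_{97}(P,Q)^det(M).
Hence e(P,Q) = e(P',Q')^{91} where 91 = 16^{-1} mod 97.
Build f_{97,P'} and f_{97,Q'} via the 7-bit ladder of 97=1100001_2; evaluate at shifted divisors; quotient in F_{193251074628421^3}.
f_P(D_Q)/f_Q(D_P) = 106973405371822 + 125658965765566*t + 104845911981487*t^2.
Thus e_{97}(P,Q) = 101221889977746 + 31548614445723*t + 189636747757011*t^2.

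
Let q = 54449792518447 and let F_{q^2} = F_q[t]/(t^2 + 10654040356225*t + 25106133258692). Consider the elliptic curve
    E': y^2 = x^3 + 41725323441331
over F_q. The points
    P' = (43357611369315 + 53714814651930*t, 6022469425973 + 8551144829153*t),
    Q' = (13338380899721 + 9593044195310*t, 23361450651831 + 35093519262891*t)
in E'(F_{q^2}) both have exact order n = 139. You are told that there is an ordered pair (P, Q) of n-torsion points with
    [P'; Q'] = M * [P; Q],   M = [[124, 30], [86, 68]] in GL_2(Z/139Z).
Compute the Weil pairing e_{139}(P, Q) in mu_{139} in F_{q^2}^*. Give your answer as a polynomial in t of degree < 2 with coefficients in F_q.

41999742837979 + 24600713340285*t

The 139-Weil pairing on E[139] over F_{54449792518447} is alternating-bilinear: e_{139}(P',Q') = e_{139}(P,Q)^det(M).
So e_{139}(P,Q) = e_{139}(P',Q')^{10}, since 14*10 = 1 mod 139.
8-bit Miller (10001011) on E'/F_{54449792518447} with a'=0, b'=41725323441331: accumulate tangent/chord ratios at Q'+S and P'+S'.
e_{139}(P',Q') = 49217458191410 + 28826520607941*t.
Raise to 10: e(P,Q) = 41999742837979 + 24600713340285*t in mu_{139}.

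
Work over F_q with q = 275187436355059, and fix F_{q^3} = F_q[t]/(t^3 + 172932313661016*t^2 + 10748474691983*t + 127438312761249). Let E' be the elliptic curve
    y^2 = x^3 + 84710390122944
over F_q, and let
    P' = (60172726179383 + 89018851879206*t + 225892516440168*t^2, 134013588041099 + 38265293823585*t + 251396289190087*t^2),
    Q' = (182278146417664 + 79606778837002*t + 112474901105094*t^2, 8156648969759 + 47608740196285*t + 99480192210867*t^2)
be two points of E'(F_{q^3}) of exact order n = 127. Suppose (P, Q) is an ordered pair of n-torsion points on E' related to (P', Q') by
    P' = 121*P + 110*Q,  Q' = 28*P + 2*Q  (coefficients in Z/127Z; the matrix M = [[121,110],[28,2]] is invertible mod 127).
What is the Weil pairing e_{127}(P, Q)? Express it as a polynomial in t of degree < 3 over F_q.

39126374954472 + 69526964722457*t + 114423631379242*t^2

The 127-Weil pairing on E[127] over F_{275187436355059} is alternating-bilinear: e_{127}(P',Q') = e_{127}(P,Q)^det(M).
Inverting 83 mod 127: 101. Thus e_{127}(P,Q) = e(P',Q')^{101}.
n = 127 = (1111111)_2 (7 bits, wt 7); accumulate f_{127,P'}(Q'+S)/f_{127,P'}(S) along the 6-step ladder.
e_{127}(P',Q') = 227543488206870 + 226651662576741*t + 21109520539887*t^2.
Finally e_{127}(P,Q) = 39126374954472 + 69526964722457*t + 114423631379242*t^2.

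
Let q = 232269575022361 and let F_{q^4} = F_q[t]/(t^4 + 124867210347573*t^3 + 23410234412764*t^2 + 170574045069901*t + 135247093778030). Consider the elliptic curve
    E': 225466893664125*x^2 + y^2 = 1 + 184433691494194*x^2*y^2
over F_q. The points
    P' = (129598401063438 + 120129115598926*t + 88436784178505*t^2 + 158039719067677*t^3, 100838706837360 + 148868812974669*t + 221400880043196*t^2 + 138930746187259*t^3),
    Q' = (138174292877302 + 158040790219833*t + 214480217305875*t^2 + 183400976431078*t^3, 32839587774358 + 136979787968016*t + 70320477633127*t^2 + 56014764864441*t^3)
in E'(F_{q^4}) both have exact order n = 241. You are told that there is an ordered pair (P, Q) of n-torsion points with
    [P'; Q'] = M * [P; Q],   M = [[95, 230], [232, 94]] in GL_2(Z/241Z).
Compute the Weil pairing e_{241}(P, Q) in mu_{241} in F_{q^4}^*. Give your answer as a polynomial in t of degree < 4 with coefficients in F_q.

e_{241} is bilinear + alternating on E[241], so e_{241}(95*P + 230*Q, 232*P + 94*Q) = e_{241}(P,Q)^(95*94-230*232).
Hence e(P,Q) = e(P',Q')^{14} where 14 = 155^{-1} mod 241.
Edwards a_E,d_E -> Montgomery A=105759943130151,B=100001534585329 -> Weierstrass 98485967167581,45121736617775 via alpha=29605168355993,beta=68325694298073.
Double-and-add over 11110001: 8-1 doublings, 5-1 additions; each step l_{T,T}/v_{2T} or l_{T,P'}/v at Q'+S for random S.
Result: e(P',Q') = 105157462301713 + 23595678992282*t + 167373637236964*t^2 + 98938999656152*t^3.
Raise to 14: e(P,Q) = 219946586180399 + 218288270765756*t + 50710306971401*t^2 + 137225178393202*t^3 in mu_{241}.

219946586180399 + 218288270765756*t + 50710306971401*t^2 + 137225178393202*t^3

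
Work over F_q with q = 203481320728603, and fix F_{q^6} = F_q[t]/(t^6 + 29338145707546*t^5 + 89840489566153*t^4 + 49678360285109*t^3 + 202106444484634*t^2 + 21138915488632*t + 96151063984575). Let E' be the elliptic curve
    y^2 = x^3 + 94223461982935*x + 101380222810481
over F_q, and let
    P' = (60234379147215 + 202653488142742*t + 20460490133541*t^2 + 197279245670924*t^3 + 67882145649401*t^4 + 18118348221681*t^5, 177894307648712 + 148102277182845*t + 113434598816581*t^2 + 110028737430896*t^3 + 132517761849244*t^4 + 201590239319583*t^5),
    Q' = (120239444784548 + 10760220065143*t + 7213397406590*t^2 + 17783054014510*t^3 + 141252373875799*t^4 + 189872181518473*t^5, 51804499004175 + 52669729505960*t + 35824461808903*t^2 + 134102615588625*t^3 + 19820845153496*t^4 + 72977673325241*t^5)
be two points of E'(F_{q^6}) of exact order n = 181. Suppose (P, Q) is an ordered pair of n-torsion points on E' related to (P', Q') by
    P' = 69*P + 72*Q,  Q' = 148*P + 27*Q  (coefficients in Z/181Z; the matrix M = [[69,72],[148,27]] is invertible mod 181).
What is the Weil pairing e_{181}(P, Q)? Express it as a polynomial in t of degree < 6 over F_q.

52402517025422 + 175082454182308*t + 137484820207655*t^2 + 126905612552766*t^3 + 63341678499653*t^4 + 63988118071635*t^5

e_{181}(aP+bQ,cP+dQ) = e_{181}(P,Q)^(ad-bc); with (a,b,c,d)=(69,72,148,27) this gives the det-181 law.
det(M) mod 181 = 76; its inverse in (Z/181)^* is 131 (check: 76*131 mod 181 = 1).
Miller loop for e_{181} over F_{203481320728603^6}: bits of 181 = 10110101; 7 double steps + 4 add steps, l/v at each.
f_P(D_Q)/f_Q(D_P) = 4249270532859 + 189876815337236*t + 49168893997145*t^2 + 144191395515891*t^3 + 147160162969555*t^4 + 20377962807268*t^5.
(4249270532859 + 189876815337236*t + 49168893997145*t^2 + 144191395515891*t^3 + 147160162969555*t^4 + 20377962807268*t^5)^{131} mod (203481320728603,f) = 52402517025422 + 175082454182308*t + 137484820207655*t^2 + 126905612552766*t^3 + 63341678499653*t^4 + 63988118071635*t^5.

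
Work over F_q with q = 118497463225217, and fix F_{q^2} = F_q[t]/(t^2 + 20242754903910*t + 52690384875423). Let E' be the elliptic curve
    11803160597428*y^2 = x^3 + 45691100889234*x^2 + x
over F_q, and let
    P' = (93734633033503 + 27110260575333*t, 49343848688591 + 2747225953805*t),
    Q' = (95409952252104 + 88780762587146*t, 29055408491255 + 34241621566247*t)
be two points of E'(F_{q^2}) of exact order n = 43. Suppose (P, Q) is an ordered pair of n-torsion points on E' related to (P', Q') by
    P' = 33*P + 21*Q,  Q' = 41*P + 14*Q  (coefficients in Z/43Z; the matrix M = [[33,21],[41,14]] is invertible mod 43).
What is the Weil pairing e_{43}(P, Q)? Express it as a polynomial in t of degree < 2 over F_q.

Since e_{43}(P,P)=e_{43}(Q,Q)=1 and e_{43}(Q,P)=e_{43}(P,Q)^{-1}, expanding e_{43}(33*P + 21*Q,41*P + 14*Q) leaves e(P,Q)^det(M).
So e_{43}(P,Q) = e_{43}(P',Q')^{25}, since 31*25 = 1 mod 43.
Set x_W=40422927711208*u+104468915090209, y_W=40422927711208*v; then E': y_W^2=x_W^3+51103287187147*x_W+29000585259275.
n = 43 = (101011)_2 (6 bits, wt 4); accumulate f_{43,P'}(Q'+S)/f_{43,P'}(S) along the 5-step ladder.
Miller gives e_{43}(P',Q') = 23211181677183 + 53693357996132*t in F_{118497463225217^2}.
Raise to 25: e(P,Q) = 46471518256693 + 105248020083766*t in mu_{43}.

46471518256693 + 105248020083766*t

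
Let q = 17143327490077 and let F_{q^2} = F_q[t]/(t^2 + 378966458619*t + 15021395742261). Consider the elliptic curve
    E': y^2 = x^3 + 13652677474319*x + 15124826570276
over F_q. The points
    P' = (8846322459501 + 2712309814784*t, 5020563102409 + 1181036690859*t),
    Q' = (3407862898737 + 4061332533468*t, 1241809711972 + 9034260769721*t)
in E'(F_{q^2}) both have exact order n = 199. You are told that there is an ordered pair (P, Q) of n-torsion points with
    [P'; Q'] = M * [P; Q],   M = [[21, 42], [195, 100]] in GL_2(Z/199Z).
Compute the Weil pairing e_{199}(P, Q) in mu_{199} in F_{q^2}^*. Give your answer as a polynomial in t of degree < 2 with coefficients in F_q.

e_{199} is bilinear + alternating on E[199], so e_{199}(21*P + 42*Q, 195*P + 100*Q) = e_{199}(P,Q)^(21*100-42*195).
21*100 - 42*195 = -6090; reduced mod 199: det = 79, inverse 131.
Run Miller on y^2=x^3+13652677474319*x+15124826570276 over F_{17143327490077}: ladder 11000111 (8 bits); e = f_P(D_Q)/f_Q(D_P).
So e_{199}(P',Q') = 10511730632732 + 15366373804946*t.
Thus e_{199}(P,Q) = 6179422918376 + 8834295887821*t.

6179422918376 + 8834295887821*t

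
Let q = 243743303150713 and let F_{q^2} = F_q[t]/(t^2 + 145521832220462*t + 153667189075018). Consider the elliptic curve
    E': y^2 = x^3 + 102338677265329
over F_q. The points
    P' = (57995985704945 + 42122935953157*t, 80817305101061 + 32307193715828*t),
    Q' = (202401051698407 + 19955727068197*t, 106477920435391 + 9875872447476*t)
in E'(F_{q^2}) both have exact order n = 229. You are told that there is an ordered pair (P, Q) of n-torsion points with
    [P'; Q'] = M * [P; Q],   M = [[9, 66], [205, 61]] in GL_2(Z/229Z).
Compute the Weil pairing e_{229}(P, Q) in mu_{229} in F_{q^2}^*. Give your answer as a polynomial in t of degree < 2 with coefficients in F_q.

Under M = [[9,66],[205,61]] in GL_2(Z/229), e_{229}(P',Q') = e_{229}(P,Q)^(9*61-66*205 mod 229).
det(M) mod 229 = 72; its inverse in (Z/229)^* is 35 (check: 72*35 mod 229 = 1).
Double-and-add over 11100101: 8-1 doublings, 5-1 additions; each step l_{T,T}/v_{2T} or l_{T,P'}/v at Q'+S for random S.
Miller gives e_{229}(P',Q') = 106456472170103 + 140683026827905*t in F_{243743303150713^2}.
Hence e(P,Q) = 55321499393377 + 238080821311610*t in F_{243743303150713^2}^*.

55321499393377 + 238080821311610*t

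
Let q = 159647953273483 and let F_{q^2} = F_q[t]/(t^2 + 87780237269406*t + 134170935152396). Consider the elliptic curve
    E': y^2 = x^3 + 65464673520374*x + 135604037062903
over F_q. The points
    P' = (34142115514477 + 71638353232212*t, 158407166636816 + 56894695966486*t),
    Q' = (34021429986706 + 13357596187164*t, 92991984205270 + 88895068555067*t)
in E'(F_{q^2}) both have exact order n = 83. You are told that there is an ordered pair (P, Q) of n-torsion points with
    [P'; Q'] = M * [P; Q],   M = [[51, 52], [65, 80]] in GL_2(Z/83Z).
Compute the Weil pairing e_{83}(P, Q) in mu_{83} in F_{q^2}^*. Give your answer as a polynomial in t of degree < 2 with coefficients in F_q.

52235530893585 + 76481212996172*t

e_{83}(aP+bQ,cP+dQ) = e_{83}(P,Q)^(ad-bc); with (a,b,c,d)=(51,52,65,80) this gives the det-83 law.
det M = 51*80 - 52*65 = 700 = 36 (mod 83); 36^{-1} = 30 (mod 83).
Build f_{83,P'} and f_{83,Q'} via the 7-bit ladder of 83=1010011_2; evaluate at shifted divisors; quotient in F_{159647953273483^2}.
The quotient is 36756487468786 + 70233604251269*t.
Finally e_{83}(P,Q) = 52235530893585 + 76481212996172*t.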